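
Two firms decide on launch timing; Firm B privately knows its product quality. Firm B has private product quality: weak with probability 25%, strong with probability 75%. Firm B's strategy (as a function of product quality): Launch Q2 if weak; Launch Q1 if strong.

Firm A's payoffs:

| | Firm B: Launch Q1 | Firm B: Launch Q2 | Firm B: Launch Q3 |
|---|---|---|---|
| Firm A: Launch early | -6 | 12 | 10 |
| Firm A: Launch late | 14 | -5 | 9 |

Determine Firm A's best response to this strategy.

Launch late

E[Launch early] = 0.25·(12) + 0.75·(-6) = -1.5
E[Launch late] = 0.25·(-5) + 0.75·(14) = 9.25
Best response: Launch late (9.25 is the largest).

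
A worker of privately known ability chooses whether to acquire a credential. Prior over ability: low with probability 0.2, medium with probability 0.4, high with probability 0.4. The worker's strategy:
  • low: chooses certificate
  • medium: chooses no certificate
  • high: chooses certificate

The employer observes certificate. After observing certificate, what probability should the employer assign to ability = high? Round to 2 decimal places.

P(certificate) = 0.2·1 + 0.4·0 + 0.4·1 = 0.6
P(high | certificate) = (0.4·1) / 0.6 = 0.4 / 0.6 = 0.666667

0.67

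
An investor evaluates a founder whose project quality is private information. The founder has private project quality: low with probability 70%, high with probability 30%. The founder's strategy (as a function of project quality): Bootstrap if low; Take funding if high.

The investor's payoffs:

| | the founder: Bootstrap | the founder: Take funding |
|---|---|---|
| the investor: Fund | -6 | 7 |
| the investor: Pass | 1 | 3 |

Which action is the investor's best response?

Pass

E[Fund] = 0.7·(-6) + 0.3·(7) = -2.1
E[Pass] = 0.7·(1) + 0.3·(3) = 1.6
Best response: Pass (1.6 is the largest).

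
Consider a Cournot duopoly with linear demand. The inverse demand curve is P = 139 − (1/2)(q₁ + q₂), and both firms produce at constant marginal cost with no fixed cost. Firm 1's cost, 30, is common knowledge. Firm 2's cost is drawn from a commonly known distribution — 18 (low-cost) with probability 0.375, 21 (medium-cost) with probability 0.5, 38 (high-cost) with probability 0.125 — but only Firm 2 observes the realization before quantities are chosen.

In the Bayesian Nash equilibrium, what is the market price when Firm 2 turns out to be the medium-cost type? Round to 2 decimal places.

Firm 2 with cost c maximizes (139 − (1/2)(q₁+q₂) − c)·q₂, giving q₂(c) = (139 − c − (1/2)q₁).
E[c₂] = 0.375·18 + 0.5·21 + 0.125·38 = 22
Firm 1's FOC against E[q₂] yields q₁ = (139 − 2·30 + E[c₂])/(3/2) = (139 − 60 + 22)/(3/2) = 67.3333.
q₂(medium-cost) = 84.3333, so P = 139 − (1/2)·(67.3333 + 84.3333) = 63.1667.

63.17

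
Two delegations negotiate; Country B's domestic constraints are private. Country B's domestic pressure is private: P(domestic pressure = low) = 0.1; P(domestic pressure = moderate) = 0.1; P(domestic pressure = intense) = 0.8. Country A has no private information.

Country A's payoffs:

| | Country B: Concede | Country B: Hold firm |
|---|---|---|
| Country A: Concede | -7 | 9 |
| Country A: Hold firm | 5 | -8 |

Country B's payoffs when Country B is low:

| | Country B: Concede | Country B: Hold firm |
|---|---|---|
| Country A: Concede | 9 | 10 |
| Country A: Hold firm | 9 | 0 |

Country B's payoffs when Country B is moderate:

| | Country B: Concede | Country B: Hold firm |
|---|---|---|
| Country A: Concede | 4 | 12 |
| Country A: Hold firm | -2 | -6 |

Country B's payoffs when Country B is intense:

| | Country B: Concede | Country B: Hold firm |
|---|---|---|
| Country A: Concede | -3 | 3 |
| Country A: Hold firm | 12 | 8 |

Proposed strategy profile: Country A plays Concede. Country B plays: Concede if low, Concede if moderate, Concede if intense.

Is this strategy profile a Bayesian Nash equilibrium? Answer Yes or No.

Country A plays Concede: E[Concede] = 0.1·(-7) + 0.1·(-7) + 0.8·(-7) = -7; E[Hold firm] = 5. Not best-responding. ✗
Country B (domestic pressure low), facing Concede: Concede gives 9, Hold firm gives 10. Proposed Concede is not best — profitable deviation exists. ✗
Country B (domestic pressure moderate), facing Concede: Concede gives 4, Hold firm gives 12. Proposed Concede is not best — profitable deviation exists. ✗
Country B (domestic pressure intense), facing Concede: Concede gives -3, Hold firm gives 3. Proposed Concede is not best — profitable deviation exists. ✗

No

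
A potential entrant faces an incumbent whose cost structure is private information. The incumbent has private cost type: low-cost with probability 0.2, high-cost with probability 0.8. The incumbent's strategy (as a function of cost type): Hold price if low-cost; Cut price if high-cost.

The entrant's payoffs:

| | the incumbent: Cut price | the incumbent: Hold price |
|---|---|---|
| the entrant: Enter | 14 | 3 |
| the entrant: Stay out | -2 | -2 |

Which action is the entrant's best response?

Enter

E[Enter] = 0.2·(3) + 0.8·(14) = 11.8
E[Stay out] = 0.2·(-2) + 0.8·(-2) = -2
Best response: Enter (11.8 is the largest).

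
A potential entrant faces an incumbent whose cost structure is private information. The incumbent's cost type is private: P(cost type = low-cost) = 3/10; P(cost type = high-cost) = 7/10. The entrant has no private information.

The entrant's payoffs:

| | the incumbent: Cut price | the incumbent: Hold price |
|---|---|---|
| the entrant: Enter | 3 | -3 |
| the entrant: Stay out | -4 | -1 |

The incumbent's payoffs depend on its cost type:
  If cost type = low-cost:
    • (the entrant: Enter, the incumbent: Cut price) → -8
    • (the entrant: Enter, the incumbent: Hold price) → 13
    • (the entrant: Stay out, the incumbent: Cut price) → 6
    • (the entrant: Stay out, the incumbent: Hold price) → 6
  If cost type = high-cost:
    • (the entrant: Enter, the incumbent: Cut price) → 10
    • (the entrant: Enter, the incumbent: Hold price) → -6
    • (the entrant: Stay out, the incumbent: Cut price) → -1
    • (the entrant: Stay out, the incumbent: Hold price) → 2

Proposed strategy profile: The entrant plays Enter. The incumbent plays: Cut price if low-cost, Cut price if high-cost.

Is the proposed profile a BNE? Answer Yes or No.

The entrant plays Enter: E[Enter] = 3/10·(3) + 7/10·(3) = 3; E[Stay out] = -4. Best-responding. ✓
The incumbent (cost type low-cost), facing Enter: Cut price gives -8, Hold price gives 13. Proposed Cut price is not best — profitable deviation exists. ✗
The incumbent (cost type high-cost), facing Enter: Cut price gives 10, Hold price gives -6. Proposed Cut price is best. ✓

No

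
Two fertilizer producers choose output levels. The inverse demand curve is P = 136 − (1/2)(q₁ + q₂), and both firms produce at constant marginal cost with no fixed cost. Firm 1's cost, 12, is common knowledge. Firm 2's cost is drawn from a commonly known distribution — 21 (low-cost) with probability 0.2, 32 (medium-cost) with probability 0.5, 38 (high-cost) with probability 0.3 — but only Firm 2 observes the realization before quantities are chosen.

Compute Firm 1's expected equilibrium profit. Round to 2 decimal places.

4582.44

Type-c best response for Firm 2: q₂(c) = (136 − c) − q₁/2.
Firm 1 maximizes expected profit; its first-order condition is 136 − q₁ − (1/2)E[q₂] − 12 = 0.
Substituting E[q₂] and solving: E[c₂] = 31.6, so q₁ = (136 − 2·12 + 31.6)/(3/2) = 95.7333.
E[P] = 136 − (1/2)·(q₁ + E[q₂]) = 59.8667; Firm 1's expected profit = (E[P] − 12)·q₁ = (59.8667 − 12)·95.7333 = 4582.44.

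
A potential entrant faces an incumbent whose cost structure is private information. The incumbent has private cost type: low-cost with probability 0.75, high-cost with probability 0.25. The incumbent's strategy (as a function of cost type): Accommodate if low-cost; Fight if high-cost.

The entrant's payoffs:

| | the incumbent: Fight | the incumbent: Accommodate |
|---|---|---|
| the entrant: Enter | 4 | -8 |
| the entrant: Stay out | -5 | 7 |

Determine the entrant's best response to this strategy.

E[Enter] = 0.75·(-8) + 0.25·(4) = -5
E[Stay out] = 0.75·(7) + 0.25·(-5) = 4
Best response: Stay out (4 is the largest).

Stay out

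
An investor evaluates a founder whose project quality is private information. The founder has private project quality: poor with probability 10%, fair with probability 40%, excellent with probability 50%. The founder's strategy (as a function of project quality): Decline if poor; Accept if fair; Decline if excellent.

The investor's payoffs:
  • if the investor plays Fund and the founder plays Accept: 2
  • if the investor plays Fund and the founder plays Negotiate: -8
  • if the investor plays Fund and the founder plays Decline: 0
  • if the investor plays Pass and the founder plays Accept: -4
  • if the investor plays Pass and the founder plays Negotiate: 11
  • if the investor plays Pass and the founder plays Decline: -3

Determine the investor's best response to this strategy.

Fund

E[Fund] = 0.1·(0) + 0.4·(2) + 0.5·(0) = 0.8
E[Pass] = 0.1·(-3) + 0.4·(-4) + 0.5·(-3) = -3.4
Best response: Fund (0.8 is the largest).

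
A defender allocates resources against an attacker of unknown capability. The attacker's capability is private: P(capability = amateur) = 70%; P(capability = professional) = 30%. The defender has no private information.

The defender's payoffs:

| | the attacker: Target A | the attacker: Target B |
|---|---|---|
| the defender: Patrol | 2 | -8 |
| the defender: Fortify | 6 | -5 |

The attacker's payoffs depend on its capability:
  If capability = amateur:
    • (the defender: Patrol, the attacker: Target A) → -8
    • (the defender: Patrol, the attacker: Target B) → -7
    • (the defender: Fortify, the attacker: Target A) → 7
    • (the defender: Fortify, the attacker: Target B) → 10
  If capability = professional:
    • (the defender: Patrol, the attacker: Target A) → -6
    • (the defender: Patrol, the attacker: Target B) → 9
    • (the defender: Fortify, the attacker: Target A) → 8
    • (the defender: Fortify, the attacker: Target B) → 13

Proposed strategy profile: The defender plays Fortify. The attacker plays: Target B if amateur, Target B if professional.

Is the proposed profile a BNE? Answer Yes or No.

Yes

The defender plays Fortify: E[Fortify] = 0.7·(-5) + 0.3·(-5) = -5; E[Patrol] = -8. Best-responding. ✓
The attacker (capability amateur), facing Fortify: Target A gives 7, Target B gives 10. Proposed Target B is best. ✓
The attacker (capability professional), facing Fortify: Target A gives 8, Target B gives 13. Proposed Target B is best. ✓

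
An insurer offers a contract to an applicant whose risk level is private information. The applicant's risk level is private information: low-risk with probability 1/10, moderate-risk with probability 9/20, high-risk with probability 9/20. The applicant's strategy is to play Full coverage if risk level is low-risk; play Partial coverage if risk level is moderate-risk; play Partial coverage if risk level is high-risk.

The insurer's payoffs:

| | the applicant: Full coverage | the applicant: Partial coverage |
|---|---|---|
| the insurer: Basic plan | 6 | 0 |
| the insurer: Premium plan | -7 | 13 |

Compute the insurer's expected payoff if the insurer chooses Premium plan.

11

Take the expectation over the applicant's risk level, weighting each type's action by its prior probability.
E[Premium plan] = 1/10·(-7) + 9/20·13 + 9/20·13 = (-7/10) + 117/20 + 117/20 = 11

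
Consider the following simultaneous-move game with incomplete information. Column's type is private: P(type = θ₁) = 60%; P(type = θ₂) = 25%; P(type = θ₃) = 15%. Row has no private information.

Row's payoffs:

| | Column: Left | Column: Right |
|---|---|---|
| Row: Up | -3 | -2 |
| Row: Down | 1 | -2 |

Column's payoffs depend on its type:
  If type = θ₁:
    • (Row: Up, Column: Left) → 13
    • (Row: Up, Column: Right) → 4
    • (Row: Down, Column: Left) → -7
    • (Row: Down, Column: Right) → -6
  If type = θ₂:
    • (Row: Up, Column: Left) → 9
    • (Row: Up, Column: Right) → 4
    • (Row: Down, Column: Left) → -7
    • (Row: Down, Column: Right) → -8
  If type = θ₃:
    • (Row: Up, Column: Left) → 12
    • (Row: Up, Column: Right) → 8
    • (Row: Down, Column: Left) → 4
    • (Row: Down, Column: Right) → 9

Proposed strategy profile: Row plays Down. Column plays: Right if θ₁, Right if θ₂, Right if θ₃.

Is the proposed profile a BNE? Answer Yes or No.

No

A profile is a BNE iff every type of every player is best-responding given beliefs about the other side.
Row plays Down: E[Down] = 0.6·(-2) + 0.25·(-2) + 0.15·(-2) = -2; E[Up] = -2. Best-responding. ✓
Column (type θ₁), facing Down: Left gives -7, Right gives -6. Proposed Right is best. ✓
Column (type θ₂), facing Down: Left gives -7, Right gives -8. Proposed Right is not best — profitable deviation exists. ✗
Column (type θ₃), facing Down: Left gives 4, Right gives 9. Proposed Right is best. ✓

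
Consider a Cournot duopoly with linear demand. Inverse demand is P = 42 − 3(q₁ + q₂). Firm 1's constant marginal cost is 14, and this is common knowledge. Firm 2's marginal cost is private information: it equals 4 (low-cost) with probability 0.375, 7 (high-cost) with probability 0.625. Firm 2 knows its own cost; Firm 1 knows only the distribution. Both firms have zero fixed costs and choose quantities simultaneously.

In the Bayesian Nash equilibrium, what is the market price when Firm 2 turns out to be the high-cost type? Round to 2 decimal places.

21.19

Type-c best response for Firm 2: q₂(c) = (42 − c)/6 − q₁/2.
Firm 1 maximizes expected profit; its first-order condition is 42 − 6q₁ − 3E[q₂] − 14 = 0.
Substituting E[q₂] and solving: E[c₂] = 5.875, so q₁ = (42 − 2·14 + 5.875)/9 = 2.20833.
q₂(high-cost) = 4.72917, so P = 42 − 3·(2.20833 + 4.72917) = 21.1875.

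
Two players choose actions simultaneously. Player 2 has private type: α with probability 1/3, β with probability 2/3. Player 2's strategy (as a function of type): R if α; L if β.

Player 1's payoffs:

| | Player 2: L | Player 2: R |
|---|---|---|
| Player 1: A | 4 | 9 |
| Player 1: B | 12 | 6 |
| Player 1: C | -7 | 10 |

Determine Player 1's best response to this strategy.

E[A] = 1/3·(9) + 2/3·(4) = 17/3
E[B] = 1/3·(6) + 2/3·(12) = 10
E[C] = 1/3·(10) + 2/3·(-7) = -4/3
Best response: B (10 is the largest).

B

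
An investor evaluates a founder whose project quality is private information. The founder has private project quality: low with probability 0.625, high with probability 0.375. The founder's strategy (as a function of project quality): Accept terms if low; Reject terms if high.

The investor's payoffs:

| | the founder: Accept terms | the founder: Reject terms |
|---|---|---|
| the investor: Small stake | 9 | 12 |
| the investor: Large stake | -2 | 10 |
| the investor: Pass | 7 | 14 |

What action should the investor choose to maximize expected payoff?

Small stake

Compute the investor's expected payoff for each action, taking the expectation over the founder's type.
E[Small stake] = 0.625·(9) + 0.375·(12) = 10.125
E[Large stake] = 0.625·(-2) + 0.375·(10) = 2.5
E[Pass] = 0.625·(7) + 0.375·(14) = 9.625
Best response: Small stake (10.125 is the largest).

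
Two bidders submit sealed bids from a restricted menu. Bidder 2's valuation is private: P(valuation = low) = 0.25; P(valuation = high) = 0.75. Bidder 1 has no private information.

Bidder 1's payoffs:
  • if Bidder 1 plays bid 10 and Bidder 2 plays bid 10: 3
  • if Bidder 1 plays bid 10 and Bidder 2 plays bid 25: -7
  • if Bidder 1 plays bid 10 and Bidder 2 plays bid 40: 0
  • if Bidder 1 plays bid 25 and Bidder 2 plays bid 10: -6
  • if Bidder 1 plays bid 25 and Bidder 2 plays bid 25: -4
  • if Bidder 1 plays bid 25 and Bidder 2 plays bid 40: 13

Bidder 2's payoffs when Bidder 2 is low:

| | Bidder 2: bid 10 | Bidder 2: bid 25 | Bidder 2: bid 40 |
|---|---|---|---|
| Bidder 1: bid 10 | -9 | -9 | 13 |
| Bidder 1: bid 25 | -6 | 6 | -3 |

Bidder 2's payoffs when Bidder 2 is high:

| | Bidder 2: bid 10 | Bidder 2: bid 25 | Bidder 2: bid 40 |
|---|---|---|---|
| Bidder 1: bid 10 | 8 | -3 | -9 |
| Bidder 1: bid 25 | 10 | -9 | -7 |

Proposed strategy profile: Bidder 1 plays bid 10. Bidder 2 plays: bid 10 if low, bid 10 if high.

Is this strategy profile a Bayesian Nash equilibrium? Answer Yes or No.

No

Bidder 1 plays bid 10: E[bid 10] = 0.25·(3) + 0.75·(3) = 3; E[bid 25] = -6. Best-responding. ✓
Bidder 2 (valuation low), facing bid 10: bid 10 gives -9, bid 25 gives -9, bid 40 gives 13. Proposed bid 10 is not best — profitable deviation exists. ✗
Bidder 2 (valuation high), facing bid 10: bid 10 gives 8, bid 25 gives -3, bid 40 gives -9. Proposed bid 10 is best. ✓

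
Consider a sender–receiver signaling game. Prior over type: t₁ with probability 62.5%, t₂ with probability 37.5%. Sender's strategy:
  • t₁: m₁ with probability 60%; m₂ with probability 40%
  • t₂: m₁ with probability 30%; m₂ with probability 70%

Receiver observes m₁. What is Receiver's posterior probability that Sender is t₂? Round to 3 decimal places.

Apply Bayes' rule using the sender's strategy as the likelihood.
P(m₁) = 0.625·0.6 + 0.375·0.3 = 0.4875
P(t₂ | m₁) = (0.375·0.3) / 0.4875 = 0.1125 / 0.4875 = 0.230769

0.231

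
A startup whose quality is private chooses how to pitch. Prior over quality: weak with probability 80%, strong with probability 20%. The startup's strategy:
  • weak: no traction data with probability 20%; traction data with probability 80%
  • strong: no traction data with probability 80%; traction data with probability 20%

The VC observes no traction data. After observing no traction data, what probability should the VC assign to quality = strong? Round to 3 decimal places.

Apply Bayes' rule using the sender's strategy as the likelihood.
P(no traction data) = 0.8·0.2 + 0.2·0.8 = 0.32
P(strong | no traction data) = (0.2·0.8) / 0.32 = 0.16 / 0.32 = 0.5

0.500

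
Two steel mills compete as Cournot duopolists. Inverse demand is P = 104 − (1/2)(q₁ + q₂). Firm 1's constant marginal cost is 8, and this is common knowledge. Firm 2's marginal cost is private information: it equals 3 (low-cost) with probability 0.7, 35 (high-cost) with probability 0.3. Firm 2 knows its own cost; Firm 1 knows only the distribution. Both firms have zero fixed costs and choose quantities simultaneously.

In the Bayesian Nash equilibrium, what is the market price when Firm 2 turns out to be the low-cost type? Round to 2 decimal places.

Type-c best response for Firm 2: q₂(c) = (104 − c) − q₁/2.
Firm 1 maximizes expected profit; its first-order condition is 104 − q₁ − (1/2)E[q₂] − 8 = 0.
Substituting E[q₂] and solving: E[c₂] = 12.6, so q₁ = (104 − 2·8 + 12.6)/(3/2) = 67.0667.
q₂(low-cost) = 67.4667, so P = 104 − (1/2)·(67.0667 + 67.4667) = 36.7333.

36.73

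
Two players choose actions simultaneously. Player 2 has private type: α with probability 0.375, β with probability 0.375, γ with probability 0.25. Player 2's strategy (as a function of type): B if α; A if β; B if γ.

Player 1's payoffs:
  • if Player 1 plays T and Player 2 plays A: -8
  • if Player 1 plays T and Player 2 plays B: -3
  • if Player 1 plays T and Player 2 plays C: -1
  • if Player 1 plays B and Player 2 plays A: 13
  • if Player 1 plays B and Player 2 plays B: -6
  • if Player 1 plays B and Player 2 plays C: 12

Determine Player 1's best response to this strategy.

B

Compute Player 1's expected payoff for each action, taking the expectation over Player 2's type.
E[T] = 0.375·(-3) + 0.375·(-8) + 0.25·(-3) = -4.875
E[B] = 0.375·(-6) + 0.375·(13) + 0.25·(-6) = 1.125
Best response: B (1.125 is the largest).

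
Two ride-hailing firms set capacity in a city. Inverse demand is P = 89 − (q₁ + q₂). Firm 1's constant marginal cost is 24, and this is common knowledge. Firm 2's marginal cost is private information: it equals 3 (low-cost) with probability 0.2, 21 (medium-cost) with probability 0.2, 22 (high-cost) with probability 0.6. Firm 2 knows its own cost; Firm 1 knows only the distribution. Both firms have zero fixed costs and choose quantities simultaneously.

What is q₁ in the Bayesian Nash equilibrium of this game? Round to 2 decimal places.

Firm 2 with cost c maximizes (89 − (q₁+q₂) − c)·q₂, giving q₂(c) = (89 − c − q₁)/2.
E[c₂] = 0.2·3 + 0.2·21 + 0.6·22 = 18
Firm 1's FOC against E[q₂] yields q₁ = (89 − 2·24 + E[c₂])/3 = (89 − 48 + 18)/3 = 19.6667.

19.67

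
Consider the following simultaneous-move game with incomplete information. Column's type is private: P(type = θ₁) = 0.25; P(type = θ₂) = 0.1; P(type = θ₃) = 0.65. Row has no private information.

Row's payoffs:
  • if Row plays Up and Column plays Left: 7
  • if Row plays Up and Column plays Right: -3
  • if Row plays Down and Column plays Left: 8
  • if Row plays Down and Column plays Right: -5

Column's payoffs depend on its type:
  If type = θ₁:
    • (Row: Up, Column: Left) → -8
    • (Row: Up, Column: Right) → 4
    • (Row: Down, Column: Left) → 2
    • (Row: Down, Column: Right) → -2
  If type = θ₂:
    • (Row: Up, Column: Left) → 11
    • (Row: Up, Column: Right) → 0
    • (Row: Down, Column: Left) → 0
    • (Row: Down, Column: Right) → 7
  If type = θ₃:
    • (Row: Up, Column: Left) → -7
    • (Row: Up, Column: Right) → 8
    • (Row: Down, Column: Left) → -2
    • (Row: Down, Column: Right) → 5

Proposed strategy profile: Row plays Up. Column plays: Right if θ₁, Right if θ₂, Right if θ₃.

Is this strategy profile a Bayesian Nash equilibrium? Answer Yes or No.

No

Row plays Up: E[Up] = 0.25·(-3) + 0.1·(-3) + 0.65·(-3) = -3; E[Down] = -5. Best-responding. ✓
Column (type θ₁), facing Up: Left gives -8, Right gives 4. Proposed Right is best. ✓
Column (type θ₂), facing Up: Left gives 11, Right gives 0. Proposed Right is not best — profitable deviation exists. ✗
Column (type θ₃), facing Up: Left gives -7, Right gives 8. Proposed Right is best. ✓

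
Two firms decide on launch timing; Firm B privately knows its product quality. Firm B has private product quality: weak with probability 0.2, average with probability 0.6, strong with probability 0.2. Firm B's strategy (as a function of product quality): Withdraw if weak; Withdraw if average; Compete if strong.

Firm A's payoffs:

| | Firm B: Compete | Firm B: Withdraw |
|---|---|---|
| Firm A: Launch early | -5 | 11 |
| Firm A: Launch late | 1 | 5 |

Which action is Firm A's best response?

Compute Firm A's expected payoff for each action, taking the expectation over Firm B's type.
E[Launch early] = 0.2·(11) + 0.6·(11) + 0.2·(-5) = 7.8
E[Launch late] = 0.2·(5) + 0.6·(5) + 0.2·(1) = 4.2
Best response: Launch early (7.8 is the largest).

Launch early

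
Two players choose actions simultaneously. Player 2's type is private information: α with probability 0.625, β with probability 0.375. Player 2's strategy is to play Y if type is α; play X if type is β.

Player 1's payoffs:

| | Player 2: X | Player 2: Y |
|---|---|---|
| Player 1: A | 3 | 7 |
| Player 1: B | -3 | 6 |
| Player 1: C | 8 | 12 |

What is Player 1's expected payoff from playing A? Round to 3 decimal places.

5.500

Take the expectation over Player 2's type, weighting each type's action by its prior probability.
E[A] = 0.625·7 + 0.375·3 = 4.375 + 1.125 = 5.5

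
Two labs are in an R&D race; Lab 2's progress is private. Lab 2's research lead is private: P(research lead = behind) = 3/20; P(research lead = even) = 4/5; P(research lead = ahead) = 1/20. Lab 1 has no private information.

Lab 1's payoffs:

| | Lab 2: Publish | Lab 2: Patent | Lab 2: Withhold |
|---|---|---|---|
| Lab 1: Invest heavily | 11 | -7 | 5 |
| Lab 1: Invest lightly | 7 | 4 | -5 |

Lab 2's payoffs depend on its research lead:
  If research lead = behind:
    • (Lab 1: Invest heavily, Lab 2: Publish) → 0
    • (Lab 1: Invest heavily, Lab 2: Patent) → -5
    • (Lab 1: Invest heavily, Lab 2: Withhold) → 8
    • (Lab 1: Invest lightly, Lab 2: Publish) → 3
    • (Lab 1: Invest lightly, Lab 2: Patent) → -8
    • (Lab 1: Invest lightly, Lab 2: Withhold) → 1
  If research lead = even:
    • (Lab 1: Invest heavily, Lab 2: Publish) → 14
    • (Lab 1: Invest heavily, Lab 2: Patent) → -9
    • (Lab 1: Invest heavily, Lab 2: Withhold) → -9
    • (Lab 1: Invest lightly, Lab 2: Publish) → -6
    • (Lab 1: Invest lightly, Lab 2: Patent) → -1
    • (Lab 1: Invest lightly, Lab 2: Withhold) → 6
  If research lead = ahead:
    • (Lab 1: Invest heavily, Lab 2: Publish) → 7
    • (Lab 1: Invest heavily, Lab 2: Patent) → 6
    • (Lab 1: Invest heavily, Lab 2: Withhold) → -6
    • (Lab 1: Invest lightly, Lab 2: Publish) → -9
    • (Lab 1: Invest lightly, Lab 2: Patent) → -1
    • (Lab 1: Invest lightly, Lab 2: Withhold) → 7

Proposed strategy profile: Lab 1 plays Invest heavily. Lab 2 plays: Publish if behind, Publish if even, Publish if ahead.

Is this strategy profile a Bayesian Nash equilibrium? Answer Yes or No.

No

Lab 1 plays Invest heavily: E[Invest heavily] = 3/20·(11) + 4/5·(11) + 1/20·(11) = 11; E[Invest lightly] = 7. Best-responding. ✓
Lab 2 (research lead behind), facing Invest heavily: Publish gives 0, Patent gives -5, Withhold gives 8. Proposed Publish is not best — profitable deviation exists. ✗
Lab 2 (research lead even), facing Invest heavily: Publish gives 14, Patent gives -9, Withhold gives -9. Proposed Publish is best. ✓
Lab 2 (research lead ahead), facing Invest heavily: Publish gives 7, Patent gives 6, Withhold gives -6. Proposed Publish is best. ✓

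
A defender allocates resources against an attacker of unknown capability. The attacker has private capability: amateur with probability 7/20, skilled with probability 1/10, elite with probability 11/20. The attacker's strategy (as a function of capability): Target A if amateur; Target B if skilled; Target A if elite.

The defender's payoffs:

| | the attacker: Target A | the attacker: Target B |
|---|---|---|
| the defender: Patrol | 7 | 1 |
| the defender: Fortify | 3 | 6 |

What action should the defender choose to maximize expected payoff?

Patrol

E[Patrol] = 7/20·(7) + 1/10·(1) + 11/20·(7) = 32/5
E[Fortify] = 7/20·(3) + 1/10·(6) + 11/20·(3) = 33/10
Best response: Patrol (32/5 is the largest).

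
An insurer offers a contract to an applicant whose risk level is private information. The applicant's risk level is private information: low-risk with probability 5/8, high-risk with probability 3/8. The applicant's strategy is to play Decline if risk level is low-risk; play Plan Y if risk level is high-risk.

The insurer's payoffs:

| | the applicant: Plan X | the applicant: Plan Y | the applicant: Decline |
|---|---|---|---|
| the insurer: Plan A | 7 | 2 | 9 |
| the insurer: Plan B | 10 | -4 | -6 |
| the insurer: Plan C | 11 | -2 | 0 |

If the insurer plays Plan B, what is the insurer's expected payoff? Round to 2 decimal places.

-5.25

E[Plan B] = 5/8·(-6) + 3/8·(-4) = (-15/4) + (-3/2) = -21/4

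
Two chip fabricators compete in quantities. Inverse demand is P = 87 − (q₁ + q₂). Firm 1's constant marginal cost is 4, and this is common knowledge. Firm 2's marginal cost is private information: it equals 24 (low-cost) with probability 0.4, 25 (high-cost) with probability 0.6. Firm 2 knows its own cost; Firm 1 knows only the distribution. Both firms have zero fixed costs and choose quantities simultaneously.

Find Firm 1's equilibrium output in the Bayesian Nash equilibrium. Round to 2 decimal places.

Type-c best response for Firm 2: q₂(c) = (87 − c)/2 − q₁/2.
Firm 1 maximizes expected profit; its first-order condition is 87 − 2q₁ − E[q₂] − 4 = 0.
Substituting E[q₂] and solving: E[c₂] = 24.6, so q₁ = (87 − 2·4 + 24.6)/3 = 34.5333.

34.53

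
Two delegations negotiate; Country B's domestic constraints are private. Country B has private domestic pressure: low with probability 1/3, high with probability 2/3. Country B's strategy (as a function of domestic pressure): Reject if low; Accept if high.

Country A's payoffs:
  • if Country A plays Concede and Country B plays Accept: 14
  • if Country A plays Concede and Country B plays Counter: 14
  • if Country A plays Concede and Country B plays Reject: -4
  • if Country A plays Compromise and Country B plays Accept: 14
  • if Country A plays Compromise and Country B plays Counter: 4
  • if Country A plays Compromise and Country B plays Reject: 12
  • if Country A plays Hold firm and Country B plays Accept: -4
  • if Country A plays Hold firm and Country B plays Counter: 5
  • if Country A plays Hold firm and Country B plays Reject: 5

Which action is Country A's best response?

Compromise

E[Concede] = 1/3·(-4) + 2/3·(14) = 8
E[Compromise] = 1/3·(12) + 2/3·(14) = 40/3
E[Hold firm] = 1/3·(5) + 2/3·(-4) = -1
Best response: Compromise (40/3 is the largest).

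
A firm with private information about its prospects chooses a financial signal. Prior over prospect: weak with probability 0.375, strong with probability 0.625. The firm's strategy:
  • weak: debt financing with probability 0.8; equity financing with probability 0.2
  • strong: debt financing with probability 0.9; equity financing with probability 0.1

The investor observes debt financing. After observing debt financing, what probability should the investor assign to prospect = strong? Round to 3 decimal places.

Apply Bayes' rule using the sender's strategy as the likelihood.
P(debt financing) = 0.375·0.8 + 0.625·0.9 = 0.8625
P(strong | debt financing) = (0.625·0.9) / 0.8625 = 0.5625 / 0.8625 = 0.652174

0.652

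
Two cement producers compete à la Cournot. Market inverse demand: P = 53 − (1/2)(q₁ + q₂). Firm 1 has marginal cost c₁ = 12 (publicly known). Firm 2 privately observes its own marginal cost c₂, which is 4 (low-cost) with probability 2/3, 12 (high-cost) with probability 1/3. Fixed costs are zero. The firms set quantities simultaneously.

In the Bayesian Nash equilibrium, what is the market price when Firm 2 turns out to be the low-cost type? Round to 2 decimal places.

22.56

Type-c best response for Firm 2: q₂(c) = (53 − c) − q₁/2.
Firm 1 maximizes expected profit; its first-order condition is 53 − q₁ − (1/2)E[q₂] − 12 = 0.
Substituting E[q₂] and solving: E[c₂] = 6.66667, so q₁ = (53 − 2·12 + 6.66667)/(3/2) = 23.7778.
q₂(low-cost) = 37.1111, so P = 53 − (1/2)·(23.7778 + 37.1111) = 22.5556.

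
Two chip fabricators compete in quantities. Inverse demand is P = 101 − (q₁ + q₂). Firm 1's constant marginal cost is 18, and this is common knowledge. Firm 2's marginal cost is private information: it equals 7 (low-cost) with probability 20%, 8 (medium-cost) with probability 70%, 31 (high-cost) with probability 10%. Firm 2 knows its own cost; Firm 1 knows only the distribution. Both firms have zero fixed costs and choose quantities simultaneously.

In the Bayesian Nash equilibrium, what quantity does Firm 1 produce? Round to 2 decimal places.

25.03

Firm 2 with cost c maximizes (101 − (q₁+q₂) − c)·q₂, giving q₂(c) = (101 − c − q₁)/2.
E[c₂] = 0.2·7 + 0.7·8 + 0.1·31 = 10.1
Firm 1's FOC against E[q₂] yields q₁ = (101 − 2·18 + E[c₂])/3 = (101 − 36 + 10.1)/3 = 25.0333.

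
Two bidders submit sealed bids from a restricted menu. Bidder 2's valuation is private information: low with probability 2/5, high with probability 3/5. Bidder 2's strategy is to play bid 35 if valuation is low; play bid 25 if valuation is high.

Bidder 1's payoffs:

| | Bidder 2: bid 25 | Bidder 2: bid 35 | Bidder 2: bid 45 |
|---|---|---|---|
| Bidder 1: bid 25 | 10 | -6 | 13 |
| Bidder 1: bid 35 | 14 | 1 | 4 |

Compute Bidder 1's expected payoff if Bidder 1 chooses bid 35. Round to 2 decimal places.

8.80

E[bid 35] = 2/5·1 + 3/5·14 = 2/5 + 42/5 = 44/5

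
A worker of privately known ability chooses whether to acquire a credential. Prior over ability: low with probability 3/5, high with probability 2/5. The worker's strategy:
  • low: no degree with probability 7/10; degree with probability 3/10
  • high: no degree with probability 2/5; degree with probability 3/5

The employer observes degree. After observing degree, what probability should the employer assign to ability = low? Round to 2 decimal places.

0.43

P(degree) = (3/5)·(3/10) + (2/5)·(3/5) = 21/50
P(low | degree) = ((3/5)·(3/10)) / (21/50) = (9/50) / (21/50) = 3/7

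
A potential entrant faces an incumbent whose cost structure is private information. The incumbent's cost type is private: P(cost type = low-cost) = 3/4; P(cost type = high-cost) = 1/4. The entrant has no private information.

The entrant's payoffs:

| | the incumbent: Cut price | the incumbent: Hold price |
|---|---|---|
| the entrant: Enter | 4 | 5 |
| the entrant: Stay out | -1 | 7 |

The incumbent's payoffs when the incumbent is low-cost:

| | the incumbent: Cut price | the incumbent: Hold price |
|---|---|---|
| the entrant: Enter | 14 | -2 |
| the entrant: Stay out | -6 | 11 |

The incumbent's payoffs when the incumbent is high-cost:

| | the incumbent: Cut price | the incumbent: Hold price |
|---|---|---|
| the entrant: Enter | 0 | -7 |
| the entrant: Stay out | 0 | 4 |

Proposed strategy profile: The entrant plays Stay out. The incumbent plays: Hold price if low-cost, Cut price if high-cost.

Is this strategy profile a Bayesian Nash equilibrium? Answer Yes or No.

No

The entrant plays Stay out: E[Stay out] = 3/4·(7) + 1/4·(-1) = 5; E[Enter] = 19/4. Best-responding. ✓
The incumbent (cost type low-cost), facing Stay out: Cut price gives -6, Hold price gives 11. Proposed Hold price is best. ✓
The incumbent (cost type high-cost), facing Stay out: Cut price gives 0, Hold price gives 4. Proposed Cut price is not best — profitable deviation exists. ✗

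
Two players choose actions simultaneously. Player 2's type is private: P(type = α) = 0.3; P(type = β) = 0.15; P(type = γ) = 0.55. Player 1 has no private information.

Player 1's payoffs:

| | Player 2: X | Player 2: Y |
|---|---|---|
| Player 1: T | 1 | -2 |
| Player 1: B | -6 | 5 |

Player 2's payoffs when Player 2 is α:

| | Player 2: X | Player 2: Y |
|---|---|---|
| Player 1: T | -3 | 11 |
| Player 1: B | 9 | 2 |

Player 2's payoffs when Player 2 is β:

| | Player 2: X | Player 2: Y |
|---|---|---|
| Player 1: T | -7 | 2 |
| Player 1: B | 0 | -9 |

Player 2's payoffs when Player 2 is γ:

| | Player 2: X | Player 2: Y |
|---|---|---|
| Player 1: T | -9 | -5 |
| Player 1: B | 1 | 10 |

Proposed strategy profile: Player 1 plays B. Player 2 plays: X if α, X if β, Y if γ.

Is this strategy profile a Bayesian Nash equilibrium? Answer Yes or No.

Yes

Player 1 plays B: E[B] = 0.3·(-6) + 0.15·(-6) + 0.55·(5) = 0.05; E[T] = -0.65. Best-responding. ✓
Player 2 (type α), facing B: X gives 9, Y gives 2. Proposed X is best. ✓
Player 2 (type β), facing B: X gives 0, Y gives -9. Proposed X is best. ✓
Player 2 (type γ), facing B: X gives 1, Y gives 10. Proposed Y is best. ✓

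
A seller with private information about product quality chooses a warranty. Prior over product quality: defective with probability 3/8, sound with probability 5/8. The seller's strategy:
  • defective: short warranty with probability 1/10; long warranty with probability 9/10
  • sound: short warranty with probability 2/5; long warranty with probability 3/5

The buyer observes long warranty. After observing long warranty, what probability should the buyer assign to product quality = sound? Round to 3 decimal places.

0.526

P(long warranty) = (3/8)·(9/10) + (5/8)·(3/5) = 57/80
P(sound | long warranty) = ((5/8)·(3/5)) / (57/80) = (3/8) / (57/80) = 10/19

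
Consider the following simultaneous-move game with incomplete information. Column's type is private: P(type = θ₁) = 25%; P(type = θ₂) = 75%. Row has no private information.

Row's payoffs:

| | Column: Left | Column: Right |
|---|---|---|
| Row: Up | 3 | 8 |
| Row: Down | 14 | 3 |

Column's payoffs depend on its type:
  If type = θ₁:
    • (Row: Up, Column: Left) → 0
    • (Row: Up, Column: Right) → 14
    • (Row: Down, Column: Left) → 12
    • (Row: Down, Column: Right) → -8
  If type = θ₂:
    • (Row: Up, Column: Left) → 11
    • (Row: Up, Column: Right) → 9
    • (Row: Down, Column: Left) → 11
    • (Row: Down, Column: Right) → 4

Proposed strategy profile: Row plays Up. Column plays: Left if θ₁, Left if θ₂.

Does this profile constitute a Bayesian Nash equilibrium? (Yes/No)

Row plays Up: E[Up] = 0.25·(3) + 0.75·(3) = 3; E[Down] = 14. Not best-responding. ✗
Column (type θ₁), facing Up: Left gives 0, Right gives 14. Proposed Left is not best — profitable deviation exists. ✗
Column (type θ₂), facing Up: Left gives 11, Right gives 9. Proposed Left is best. ✓

No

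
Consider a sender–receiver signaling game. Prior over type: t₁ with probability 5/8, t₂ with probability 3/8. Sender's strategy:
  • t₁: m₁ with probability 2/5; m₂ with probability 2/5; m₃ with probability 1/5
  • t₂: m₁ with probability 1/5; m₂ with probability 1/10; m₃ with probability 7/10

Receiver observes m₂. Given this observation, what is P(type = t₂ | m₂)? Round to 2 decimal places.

Apply Bayes' rule using the sender's strategy as the likelihood.
P(m₂) = (5/8)·(2/5) + (3/8)·(1/10) = 23/80
P(t₂ | m₂) = ((3/8)·(1/10)) / (23/80) = (3/80) / (23/80) = 3/23

0.13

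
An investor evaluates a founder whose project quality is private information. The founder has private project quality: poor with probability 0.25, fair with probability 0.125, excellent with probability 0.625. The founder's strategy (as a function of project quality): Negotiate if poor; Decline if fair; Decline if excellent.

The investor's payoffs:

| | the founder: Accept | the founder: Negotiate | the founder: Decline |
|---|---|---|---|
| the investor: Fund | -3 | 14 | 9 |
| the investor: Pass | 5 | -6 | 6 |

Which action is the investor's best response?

E[Fund] = 0.25·(14) + 0.125·(9) + 0.625·(9) = 10.25
E[Pass] = 0.25·(-6) + 0.125·(6) + 0.625·(6) = 3
Best response: Fund (10.25 is the largest).

Fund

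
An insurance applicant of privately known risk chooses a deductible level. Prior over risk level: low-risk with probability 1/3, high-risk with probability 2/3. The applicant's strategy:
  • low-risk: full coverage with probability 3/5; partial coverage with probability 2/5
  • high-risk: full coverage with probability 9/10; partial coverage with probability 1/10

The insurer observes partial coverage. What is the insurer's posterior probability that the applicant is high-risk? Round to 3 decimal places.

0.333

Apply Bayes' rule using the sender's strategy as the likelihood.
P(partial coverage) = (1/3)·(2/5) + (2/3)·(1/10) = 1/5
P(high-risk | partial coverage) = ((2/3)·(1/10)) / (1/5) = (1/15) / (1/5) = 1/3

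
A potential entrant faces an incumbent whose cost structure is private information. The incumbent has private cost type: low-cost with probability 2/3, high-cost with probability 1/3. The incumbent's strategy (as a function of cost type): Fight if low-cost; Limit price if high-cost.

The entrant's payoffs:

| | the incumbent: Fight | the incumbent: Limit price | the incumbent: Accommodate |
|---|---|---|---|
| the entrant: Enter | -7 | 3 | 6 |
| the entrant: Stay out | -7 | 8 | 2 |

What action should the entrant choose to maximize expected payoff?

Stay out

E[Enter] = 2/3·(-7) + 1/3·(3) = -11/3
E[Stay out] = 2/3·(-7) + 1/3·(8) = -2
Best response: Stay out (-2 is the largest).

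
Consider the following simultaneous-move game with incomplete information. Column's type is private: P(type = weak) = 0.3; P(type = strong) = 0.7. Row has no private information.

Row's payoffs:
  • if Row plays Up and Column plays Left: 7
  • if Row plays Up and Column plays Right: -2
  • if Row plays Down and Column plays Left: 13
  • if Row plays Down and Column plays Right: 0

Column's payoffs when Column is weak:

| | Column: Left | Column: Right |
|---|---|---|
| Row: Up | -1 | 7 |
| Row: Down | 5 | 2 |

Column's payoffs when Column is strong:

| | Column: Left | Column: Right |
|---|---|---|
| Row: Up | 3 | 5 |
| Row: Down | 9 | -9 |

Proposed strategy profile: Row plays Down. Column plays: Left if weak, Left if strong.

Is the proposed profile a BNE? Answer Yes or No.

Yes

A profile is a BNE iff every type of every player is best-responding given beliefs about the other side.
Row plays Down: E[Down] = 0.3·(13) + 0.7·(13) = 13; E[Up] = 7. Best-responding. ✓
Column (type weak), facing Down: Left gives 5, Right gives 2. Proposed Left is best. ✓
Column (type strong), facing Down: Left gives 9, Right gives -9. Proposed Left is best. ✓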